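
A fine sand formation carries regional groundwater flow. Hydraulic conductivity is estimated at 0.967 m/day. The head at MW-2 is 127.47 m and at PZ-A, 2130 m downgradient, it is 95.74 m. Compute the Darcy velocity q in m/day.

Hydraulic gradient i = (127.47 − 95.74) / 2130 = 31.73 / 2130 = 0.01490.
Specific discharge q = K · i = 0.9670 × 0.01490 = 0.01441 m/day.

0.0144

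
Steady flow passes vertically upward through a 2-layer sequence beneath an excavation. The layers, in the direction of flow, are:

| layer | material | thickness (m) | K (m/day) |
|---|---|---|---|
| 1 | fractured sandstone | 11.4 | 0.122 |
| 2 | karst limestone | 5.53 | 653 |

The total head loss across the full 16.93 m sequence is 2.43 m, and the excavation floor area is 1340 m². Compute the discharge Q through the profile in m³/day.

34.8

Flow is perpendicular to layering, so the layers act in series and the equivalent K is the thickness-weighted harmonic mean.
Total thickness L = 11.4 + 5.53 = 16.93 m.
Σ(b_i/K_i) = 11.4/0.122 + 5.53/653 = 93.45 d.
K_eq = L / Σ(b_i/K_i) = 16.93 / 93.45 = 0.1812 m/day.
Q = K_eq · A · (Δh/L) = 0.1812 × 1340 × (2.43/16.93) = 34.84 m³/day.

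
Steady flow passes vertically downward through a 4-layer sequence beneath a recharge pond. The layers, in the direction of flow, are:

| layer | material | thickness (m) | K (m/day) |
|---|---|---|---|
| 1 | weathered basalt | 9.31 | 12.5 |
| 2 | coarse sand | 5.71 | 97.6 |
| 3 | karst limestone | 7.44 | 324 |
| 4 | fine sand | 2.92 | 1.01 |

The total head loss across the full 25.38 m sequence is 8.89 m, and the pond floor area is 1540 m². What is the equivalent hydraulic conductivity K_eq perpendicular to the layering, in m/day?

Flow is perpendicular to layering, so the layers act in series and the equivalent K is the thickness-weighted harmonic mean.
Total thickness L = 9.31 + 5.71 + 7.44 + 2.92 = 25.38 m.
Σ(b_i/K_i) = 9.31/12.5 + 5.71/97.6 + 7.44/324 + 2.92/1.01 = 3.717 d.
K_eq = L / Σ(b_i/K_i) = 25.38 / 3.717 = 6.827 m/day.

6.83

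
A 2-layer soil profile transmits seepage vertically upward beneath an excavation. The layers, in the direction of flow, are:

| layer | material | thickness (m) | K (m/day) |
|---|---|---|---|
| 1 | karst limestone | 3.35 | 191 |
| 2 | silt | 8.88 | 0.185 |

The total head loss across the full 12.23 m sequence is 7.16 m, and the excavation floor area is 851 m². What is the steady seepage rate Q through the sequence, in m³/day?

127

Flow is perpendicular to layering, so the layers act in series and the equivalent K is the thickness-weighted harmonic mean.
Total thickness L = 3.35 + 8.88 = 12.23 m.
Σ(b_i/K_i) = 3.35/191 + 8.88/0.185 = 48.02 d.
K_eq = L / Σ(b_i/K_i) = 12.23 / 48.02 = 0.2547 m/day.
Q = K_eq · A · (Δh/L) = 0.2547 × 851 × (7.16/12.23) = 126.9 m³/day.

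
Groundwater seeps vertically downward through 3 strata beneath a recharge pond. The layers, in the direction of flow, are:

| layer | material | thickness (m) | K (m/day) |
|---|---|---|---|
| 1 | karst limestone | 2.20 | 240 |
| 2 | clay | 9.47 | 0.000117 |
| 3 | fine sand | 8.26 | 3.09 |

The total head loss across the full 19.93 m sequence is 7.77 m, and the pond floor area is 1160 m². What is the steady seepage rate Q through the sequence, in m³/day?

0.111

Flow is perpendicular to layering, so the layers act in series and the equivalent K is the thickness-weighted harmonic mean.
Total thickness L = 2.20 + 9.47 + 8.26 = 19.93 m.
Σ(b_i/K_i) = 2.20/240 + 9.47/0.000117 + 8.26/3.09 = 80943 d.
K_eq = L / Σ(b_i/K_i) = 19.93 / 80943 = 0.0002462 m/day.
Q = K_eq · A · (Δh/L) = 0.0002462 × 1160 × (7.77/19.93) = 0.1114 m³/day.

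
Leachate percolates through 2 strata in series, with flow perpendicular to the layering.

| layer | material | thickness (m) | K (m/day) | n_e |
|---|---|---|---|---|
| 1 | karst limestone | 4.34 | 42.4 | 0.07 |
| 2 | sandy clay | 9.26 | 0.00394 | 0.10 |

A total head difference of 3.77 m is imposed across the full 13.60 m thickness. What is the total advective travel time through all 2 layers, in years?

2.10

With flow normal to the layers, continuity requires the same specific discharge q through every layer.
Σ(b_i/K_i) = 4.34/42.4 + 9.26/0.00394 = 2350 d.
q = Δh / Σ(b_i/K_i) = 3.77 / 2350 = 0.001604 m/day.
In each layer the seepage velocity is v_i = q/n_i, so the layer transit time is t_i = b_i·n_i / q:
  layer 1 (karst limestone): t_1 = 4.34 × 0.07 / 0.001604 = 189.4 d
  layer 2 (sandy clay): t_2 = 9.26 × 0.10 / 0.001604 = 577.3 d
Total t = Σ t_i = 766.7 days = 2.099 years.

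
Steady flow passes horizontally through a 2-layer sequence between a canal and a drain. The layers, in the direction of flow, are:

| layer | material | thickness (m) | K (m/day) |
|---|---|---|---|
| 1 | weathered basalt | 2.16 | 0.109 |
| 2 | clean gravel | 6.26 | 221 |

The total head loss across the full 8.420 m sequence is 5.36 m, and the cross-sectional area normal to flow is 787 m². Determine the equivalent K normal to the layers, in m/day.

0.424

Flow is perpendicular to layering, so the layers act in series and the equivalent K is the thickness-weighted harmonic mean.
Total thickness L = 2.16 + 6.26 = 8.420 m.
Σ(b_i/K_i) = 2.16/0.109 + 6.26/221 = 19.84 d.
K_eq = L / Σ(b_i/K_i) = 8.420 / 19.84 = 0.4243 m/day.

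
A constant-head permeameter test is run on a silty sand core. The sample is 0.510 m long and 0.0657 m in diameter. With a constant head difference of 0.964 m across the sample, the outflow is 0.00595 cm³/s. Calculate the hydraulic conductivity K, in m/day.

Cross-sectional area A = π·(d/2)² = π × (0.0657/2)² = 0.003390 m².
Convert discharge: 0.00595 cm³/s = 5.950e-09 m³/s.
Darcy's law rearranged: K = Q·L / (A·Δh) = 5.950e-09 × 0.510 / (0.003390 × 0.964) = 9.285e-07 m/s = 0.08022 m/day.

0.0802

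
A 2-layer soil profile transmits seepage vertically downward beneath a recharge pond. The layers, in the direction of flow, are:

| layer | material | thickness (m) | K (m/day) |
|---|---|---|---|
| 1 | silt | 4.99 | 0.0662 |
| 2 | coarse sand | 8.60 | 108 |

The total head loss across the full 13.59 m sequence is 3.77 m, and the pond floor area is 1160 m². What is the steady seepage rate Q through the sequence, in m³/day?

58.0

Flow is perpendicular to layering, so the layers act in series and the equivalent K is the thickness-weighted harmonic mean.
Total thickness L = 4.99 + 8.60 = 13.59 m.
Σ(b_i/K_i) = 4.99/0.0662 + 8.60/108 = 75.46 d.
K_eq = L / Σ(b_i/K_i) = 13.59 / 75.46 = 0.1801 m/day.
Q = K_eq · A · (Δh/L) = 0.1801 × 1160 × (3.77/13.59) = 57.96 m³/day.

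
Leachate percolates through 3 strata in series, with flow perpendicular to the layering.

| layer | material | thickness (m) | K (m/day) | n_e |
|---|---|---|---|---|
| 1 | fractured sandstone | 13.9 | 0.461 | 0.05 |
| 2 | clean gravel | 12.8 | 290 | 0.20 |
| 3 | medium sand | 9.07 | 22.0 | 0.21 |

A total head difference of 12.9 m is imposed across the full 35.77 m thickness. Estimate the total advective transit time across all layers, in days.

With flow normal to the layers, continuity requires the same specific discharge q through every layer.
Σ(b_i/K_i) = 13.9/0.461 + 12.8/290 + 9.07/22.0 = 30.61 d.
q = Δh / Σ(b_i/K_i) = 12.9 / 30.61 = 0.4215 m/day.
In each layer the seepage velocity is v_i = q/n_i, so the layer transit time is t_i = b_i·n_i / q:
  layer 1 (fractured sandstone): t_1 = 13.9 × 0.05 / 0.4215 = 1.649 d
  layer 2 (clean gravel): t_2 = 12.8 × 0.20 / 0.4215 = 6.074 d
  layer 3 (medium sand): t_3 = 9.07 × 0.21 / 0.4215 = 4.519 d
Total t = Σ t_i = 12.24 days.

12.2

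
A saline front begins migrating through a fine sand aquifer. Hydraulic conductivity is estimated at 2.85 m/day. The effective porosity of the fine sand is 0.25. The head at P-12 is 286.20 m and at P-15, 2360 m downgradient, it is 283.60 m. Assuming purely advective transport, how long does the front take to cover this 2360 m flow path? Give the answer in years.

Hydraulic gradient i = (286.20 − 283.60) / 2360 = 2.6 / 2360 = 0.001102.
Darcy flux q = K · i = 2.850 × 0.001102 = 0.003140 m/day.
Seepage velocity v = q / n_e = 0.003140 / 0.25 = 0.01256 m/day.
Travel time t = L / v = 2360 / 0.01256 = 1.879e+05 days = 514.5 years.

514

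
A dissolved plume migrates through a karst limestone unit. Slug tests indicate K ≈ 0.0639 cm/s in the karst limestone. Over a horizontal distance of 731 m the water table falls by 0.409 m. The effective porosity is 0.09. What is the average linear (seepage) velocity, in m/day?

0.343

Convert K: 0.0639 cm/s × 864 = 55.21 m/day.
Hydraulic gradient i = Δh / L = 0.409 / 731 = 0.0005595.
Darcy flux q = K · i = 55.21 × 0.0005595 = 0.03089 m/day.
Seepage velocity v = q / n_e = 0.03089 / 0.09 = 0.3432 m/day.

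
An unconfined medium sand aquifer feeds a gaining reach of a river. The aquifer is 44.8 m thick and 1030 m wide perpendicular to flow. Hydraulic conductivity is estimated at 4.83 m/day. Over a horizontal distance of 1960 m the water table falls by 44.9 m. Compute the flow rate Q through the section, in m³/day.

Cross-sectional area A = 1030 × 44.8 = 46144 m².
Hydraulic gradient i = Δh / L = 44.9 / 1960 = 0.02291.
Darcy's law: Q = K · A · i = 4.830 × 46144 × 0.02291 = 5106 m³/day.

5110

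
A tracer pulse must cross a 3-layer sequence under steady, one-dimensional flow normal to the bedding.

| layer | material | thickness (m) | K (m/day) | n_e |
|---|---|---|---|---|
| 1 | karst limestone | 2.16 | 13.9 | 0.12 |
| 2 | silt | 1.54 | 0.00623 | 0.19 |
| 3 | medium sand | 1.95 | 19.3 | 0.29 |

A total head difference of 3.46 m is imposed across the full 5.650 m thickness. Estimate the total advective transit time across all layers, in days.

79.9

With flow normal to the layers, continuity requires the same specific discharge q through every layer.
Σ(b_i/K_i) = 2.16/13.9 + 1.54/0.00623 + 1.95/19.3 = 247.4 d.
q = Δh / Σ(b_i/K_i) = 3.46 / 247.4 = 0.01398 m/day.
In each layer the seepage velocity is v_i = q/n_i, so the layer transit time is t_i = b_i·n_i / q:
  layer 1 (karst limestone): t_1 = 2.16 × 0.12 / 0.01398 = 18.54 d
  layer 2 (silt): t_2 = 1.54 × 0.19 / 0.01398 = 20.93 d
  layer 3 (medium sand): t_3 = 1.95 × 0.29 / 0.01398 = 40.44 d
Total t = Σ t_i = 79.91 days.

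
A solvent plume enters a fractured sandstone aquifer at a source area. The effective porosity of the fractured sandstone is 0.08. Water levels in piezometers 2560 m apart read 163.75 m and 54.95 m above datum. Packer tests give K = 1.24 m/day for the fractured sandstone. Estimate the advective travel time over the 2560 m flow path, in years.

Hydraulic gradient i = (163.75 − 54.95) / 2560 = 108.8 / 2560 = 0.04250.
Darcy flux q = K · i = 1.240 × 0.04250 = 0.05270 m/day.
Seepage velocity v = q / n_e = 0.05270 / 0.08 = 0.6587 m/day.
Travel time t = L / v = 2560 / 0.6587 = 3886 days = 10.64 years.

10.6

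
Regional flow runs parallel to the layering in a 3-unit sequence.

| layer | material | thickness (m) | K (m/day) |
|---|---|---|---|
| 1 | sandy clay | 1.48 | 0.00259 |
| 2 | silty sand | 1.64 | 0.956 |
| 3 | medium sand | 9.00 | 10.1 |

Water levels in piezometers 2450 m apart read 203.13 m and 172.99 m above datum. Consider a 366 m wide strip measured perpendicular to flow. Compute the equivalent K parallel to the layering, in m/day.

Flow is parallel to layering, so each bed carries its own Darcy discharge and the transmissivities add.
Σ(K_i·b_i) = 0.00259×1.48 + 0.956×1.64 + 10.1×9.00 = 92.47 m²/day.
Total thickness b = 12.12 m, so K_eq = Σ(K_i·b_i)/b = 7.630 m/day.

7.63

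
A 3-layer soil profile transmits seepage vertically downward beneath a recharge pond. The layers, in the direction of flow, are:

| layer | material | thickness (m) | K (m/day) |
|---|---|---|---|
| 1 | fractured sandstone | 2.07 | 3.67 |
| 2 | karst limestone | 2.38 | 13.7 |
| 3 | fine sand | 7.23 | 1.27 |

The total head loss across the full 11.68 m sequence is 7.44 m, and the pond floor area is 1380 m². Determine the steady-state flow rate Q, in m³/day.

1600

Flow is perpendicular to layering, so the layers act in series and the equivalent K is the thickness-weighted harmonic mean.
Total thickness L = 2.07 + 2.38 + 7.23 = 11.68 m.
Σ(b_i/K_i) = 2.07/3.67 + 2.38/13.7 + 7.23/1.27 = 6.431 d.
K_eq = L / Σ(b_i/K_i) = 11.68 / 6.431 = 1.816 m/day.
Q = K_eq · A · (Δh/L) = 1.816 × 1380 × (7.44/11.68) = 1597 m³/day.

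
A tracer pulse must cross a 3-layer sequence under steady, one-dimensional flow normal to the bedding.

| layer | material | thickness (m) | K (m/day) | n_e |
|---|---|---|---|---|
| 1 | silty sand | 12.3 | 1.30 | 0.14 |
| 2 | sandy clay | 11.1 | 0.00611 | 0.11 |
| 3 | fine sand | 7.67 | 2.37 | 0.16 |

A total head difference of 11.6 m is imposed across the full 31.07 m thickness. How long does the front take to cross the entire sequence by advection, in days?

With flow normal to the layers, continuity requires the same specific discharge q through every layer.
Σ(b_i/K_i) = 12.3/1.30 + 11.1/0.00611 + 7.67/2.37 = 1829 d.
q = Δh / Σ(b_i/K_i) = 11.6 / 1829 = 0.006341 m/day.
In each layer the seepage velocity is v_i = q/n_i, so the layer transit time is t_i = b_i·n_i / q:
  layer 1 (silty sand): t_1 = 12.3 × 0.14 / 0.006341 = 271.6 d
  layer 2 (sandy clay): t_2 = 11.1 × 0.11 / 0.006341 = 192.6 d
  layer 3 (fine sand): t_3 = 7.67 × 0.16 / 0.006341 = 193.5 d
Total t = Σ t_i = 657.7 days.

658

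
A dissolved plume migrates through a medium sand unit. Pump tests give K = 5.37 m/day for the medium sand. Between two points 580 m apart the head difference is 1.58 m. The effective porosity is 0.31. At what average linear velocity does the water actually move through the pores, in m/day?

0.0472

Hydraulic gradient i = Δh / L = 1.58 / 580 = 0.002724.
Darcy flux q = K · i = 5.370 × 0.002724 = 0.01463 m/day.
Seepage velocity v = q / n_e = 0.01463 / 0.31 = 0.04719 m/day.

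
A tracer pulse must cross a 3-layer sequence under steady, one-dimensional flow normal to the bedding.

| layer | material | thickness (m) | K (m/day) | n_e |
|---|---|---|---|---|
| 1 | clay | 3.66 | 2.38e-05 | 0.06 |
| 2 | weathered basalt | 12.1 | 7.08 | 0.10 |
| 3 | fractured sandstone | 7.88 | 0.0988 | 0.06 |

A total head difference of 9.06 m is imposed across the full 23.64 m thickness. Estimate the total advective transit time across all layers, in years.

88.5

With flow normal to the layers, continuity requires the same specific discharge q through every layer.
Σ(b_i/K_i) = 3.66/2.38e-05 + 12.1/7.08 + 7.88/0.0988 = 1.539e+05 d.
q = Δh / Σ(b_i/K_i) = 9.06 / 1.539e+05 = 5.888e-05 m/day.
In each layer the seepage velocity is v_i = q/n_i, so the layer transit time is t_i = b_i·n_i / q:
  layer 1 (clay): t_1 = 3.66 × 0.06 / 5.888e-05 = 3729 d
  layer 2 (weathered basalt): t_2 = 12.1 × 0.10 / 5.888e-05 = 20549 d
  layer 3 (fractured sandstone): t_3 = 7.88 × 0.06 / 5.888e-05 = 8029 d
Total t = Σ t_i = 32308 days = 88.45 years.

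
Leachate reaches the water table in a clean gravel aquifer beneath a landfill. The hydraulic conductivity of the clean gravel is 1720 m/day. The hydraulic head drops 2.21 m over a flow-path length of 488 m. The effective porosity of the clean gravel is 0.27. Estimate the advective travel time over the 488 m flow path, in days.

16.9

Hydraulic gradient i = Δh / L = 2.21 / 488 = 0.004529.
Darcy flux q = K · i = 1720 × 0.004529 = 7.789 m/day.
Seepage velocity v = q / n_e = 7.789 / 0.27 = 28.85 m/day.
Travel time t = L / v = 488 / 28.85 = 16.92 days.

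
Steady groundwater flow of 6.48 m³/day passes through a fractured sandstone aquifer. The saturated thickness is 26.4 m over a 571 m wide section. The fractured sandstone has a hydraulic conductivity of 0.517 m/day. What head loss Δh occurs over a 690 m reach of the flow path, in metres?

Cross-sectional area A = 571 × 26.4 = 15074 m².
From Q = K·A·i, i = Q / (K·A) = 6.48 / (0.5170 × 15074) = 0.0008315.
Head loss Δh = i · L = 0.0008315 × 690 = 0.5737 m.

0.574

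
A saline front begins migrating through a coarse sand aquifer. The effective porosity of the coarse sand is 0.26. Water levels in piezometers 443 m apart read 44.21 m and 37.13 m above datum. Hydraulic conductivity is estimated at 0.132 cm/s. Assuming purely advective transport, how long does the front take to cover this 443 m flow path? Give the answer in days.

63.2

Convert K: 0.132 cm/s × 864 = 114.0 m/day.
Hydraulic gradient i = (44.21 − 37.13) / 443 = 7.08 / 443 = 0.01598.
Darcy flux q = K · i = 114.0 × 0.01598 = 1.823 m/day.
Seepage velocity v = q / n_e = 1.823 / 0.26 = 7.010 m/day.
Travel time t = L / v = 443 / 7.010 = 63.19 days.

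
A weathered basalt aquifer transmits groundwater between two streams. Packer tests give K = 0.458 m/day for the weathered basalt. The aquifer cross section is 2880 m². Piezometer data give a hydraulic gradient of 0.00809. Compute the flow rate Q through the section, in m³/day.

Hydraulic gradient i = 0.00809.
Darcy's law: Q = K · A · i = 0.4580 × 2880 × 0.008090 = 10.67 m³/day.

10.7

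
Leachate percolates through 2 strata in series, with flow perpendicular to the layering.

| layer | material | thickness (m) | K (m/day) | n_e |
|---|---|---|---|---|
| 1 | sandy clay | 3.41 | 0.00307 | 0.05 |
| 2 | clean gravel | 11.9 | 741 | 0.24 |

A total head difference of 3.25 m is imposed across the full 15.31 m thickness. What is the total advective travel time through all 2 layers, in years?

With flow normal to the layers, continuity requires the same specific discharge q through every layer.
Σ(b_i/K_i) = 3.41/0.00307 + 11.9/741 = 1111 d.
q = Δh / Σ(b_i/K_i) = 3.25 / 1111 = 0.002926 m/day.
In each layer the seepage velocity is v_i = q/n_i, so the layer transit time is t_i = b_i·n_i / q:
  layer 1 (sandy clay): t_1 = 3.41 × 0.05 / 0.002926 = 58.27 d
  layer 2 (clean gravel): t_2 = 11.9 × 0.24 / 0.002926 = 976.1 d
Total t = Σ t_i = 1034 days = 2.832 years.

2.83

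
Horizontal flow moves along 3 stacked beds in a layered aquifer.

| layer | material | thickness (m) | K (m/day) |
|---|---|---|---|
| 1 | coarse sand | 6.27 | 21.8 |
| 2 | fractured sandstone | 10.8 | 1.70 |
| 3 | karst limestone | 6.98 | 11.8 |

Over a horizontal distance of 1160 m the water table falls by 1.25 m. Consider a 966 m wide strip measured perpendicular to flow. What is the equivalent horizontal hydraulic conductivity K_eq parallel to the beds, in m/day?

9.87

Flow is parallel to layering, so each bed carries its own Darcy discharge and the transmissivities add.
Σ(K_i·b_i) = 21.8×6.27 + 1.70×10.8 + 11.8×6.98 = 237.4 m²/day.
Total thickness b = 24.05 m, so K_eq = Σ(K_i·b_i)/b = 9.872 m/day.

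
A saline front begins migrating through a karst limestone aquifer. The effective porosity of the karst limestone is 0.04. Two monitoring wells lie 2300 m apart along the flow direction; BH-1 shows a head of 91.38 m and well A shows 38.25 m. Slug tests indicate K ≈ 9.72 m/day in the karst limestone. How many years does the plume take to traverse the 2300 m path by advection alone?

Hydraulic gradient i = (91.38 − 38.25) / 2300 = 53.13 / 2300 = 0.02310.
Darcy flux q = K · i = 9.720 × 0.02310 = 0.2245 m/day.
Seepage velocity v = q / n_e = 0.2245 / 0.04 = 5.613 m/day.
Travel time t = L / v = 2300 / 5.613 = 409.7 days = 1.122 years.

1.12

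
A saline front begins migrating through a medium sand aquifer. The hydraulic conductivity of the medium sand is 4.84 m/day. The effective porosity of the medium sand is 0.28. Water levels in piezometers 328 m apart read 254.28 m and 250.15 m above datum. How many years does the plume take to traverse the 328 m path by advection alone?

Hydraulic gradient i = (254.28 − 250.15) / 328 = 4.13 / 328 = 0.01259.
Darcy flux q = K · i = 4.840 × 0.01259 = 0.06094 m/day.
Seepage velocity v = q / n_e = 0.06094 / 0.28 = 0.2177 m/day.
Travel time t = L / v = 328 / 0.2177 = 1507 days = 4.126 years.

4.13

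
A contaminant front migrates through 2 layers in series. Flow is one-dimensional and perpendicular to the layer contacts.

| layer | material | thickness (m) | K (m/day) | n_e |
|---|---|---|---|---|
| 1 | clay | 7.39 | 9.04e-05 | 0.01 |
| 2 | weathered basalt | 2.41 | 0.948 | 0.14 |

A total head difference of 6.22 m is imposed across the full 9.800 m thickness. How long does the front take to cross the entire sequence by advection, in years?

14.8

With flow normal to the layers, continuity requires the same specific discharge q through every layer.
Σ(b_i/K_i) = 7.39/9.04e-05 + 2.41/0.948 = 81750 d.
q = Δh / Σ(b_i/K_i) = 6.22 / 81750 = 7.609e-05 m/day.
In each layer the seepage velocity is v_i = q/n_i, so the layer transit time is t_i = b_i·n_i / q:
  layer 1 (clay): t_1 = 7.39 × 0.01 / 7.609e-05 = 971.3 d
  layer 2 (weathered basalt): t_2 = 2.41 × 0.14 / 7.609e-05 = 4434 d
Total t = Σ t_i = 5406 days = 14.80 years.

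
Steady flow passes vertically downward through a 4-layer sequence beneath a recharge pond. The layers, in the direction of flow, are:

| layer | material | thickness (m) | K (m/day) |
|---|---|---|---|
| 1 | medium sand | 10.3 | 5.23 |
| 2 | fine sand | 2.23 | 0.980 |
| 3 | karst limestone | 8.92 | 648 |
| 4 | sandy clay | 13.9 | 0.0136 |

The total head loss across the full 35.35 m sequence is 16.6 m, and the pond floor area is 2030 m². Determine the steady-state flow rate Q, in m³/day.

Flow is perpendicular to layering, so the layers act in series and the equivalent K is the thickness-weighted harmonic mean.
Total thickness L = 10.3 + 2.23 + 8.92 + 13.9 = 35.35 m.
Σ(b_i/K_i) = 10.3/5.23 + 2.23/0.980 + 8.92/648 + 13.9/0.0136 = 1026 d.
K_eq = L / Σ(b_i/K_i) = 35.35 / 1026 = 0.03444 m/day.
Q = K_eq · A · (Δh/L) = 0.03444 × 2030 × (16.6/35.35) = 32.83 m³/day.

32.8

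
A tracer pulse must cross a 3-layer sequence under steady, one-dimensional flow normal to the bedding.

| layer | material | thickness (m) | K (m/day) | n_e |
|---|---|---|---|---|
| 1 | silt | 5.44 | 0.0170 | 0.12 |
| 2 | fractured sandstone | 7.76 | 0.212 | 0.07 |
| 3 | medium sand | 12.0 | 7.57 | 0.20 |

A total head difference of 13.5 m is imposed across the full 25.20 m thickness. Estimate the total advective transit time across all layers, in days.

With flow normal to the layers, continuity requires the same specific discharge q through every layer.
Σ(b_i/K_i) = 5.44/0.0170 + 7.76/0.212 + 12.0/7.57 = 358.2 d.
q = Δh / Σ(b_i/K_i) = 13.5 / 358.2 = 0.03769 m/day.
In each layer the seepage velocity is v_i = q/n_i, so the layer transit time is t_i = b_i·n_i / q:
  layer 1 (silt): t_1 = 5.44 × 0.12 / 0.03769 = 17.32 d
  layer 2 (fractured sandstone): t_2 = 7.76 × 0.07 / 0.03769 = 14.41 d
  layer 3 (medium sand): t_3 = 12.0 × 0.20 / 0.03769 = 63.68 d
Total t = Σ t_i = 95.41 days.

95.4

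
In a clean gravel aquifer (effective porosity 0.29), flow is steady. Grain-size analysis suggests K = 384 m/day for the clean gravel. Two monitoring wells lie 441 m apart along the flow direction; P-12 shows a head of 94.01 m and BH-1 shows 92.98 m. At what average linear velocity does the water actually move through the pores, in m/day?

3.09

Hydraulic gradient i = (94.01 − 92.98) / 441 = 1.03 / 441 = 0.002336.
Darcy flux q = K · i = 384.0 × 0.002336 = 0.8969 m/day.
Seepage velocity v = q / n_e = 0.8969 / 0.29 = 3.093 m/day.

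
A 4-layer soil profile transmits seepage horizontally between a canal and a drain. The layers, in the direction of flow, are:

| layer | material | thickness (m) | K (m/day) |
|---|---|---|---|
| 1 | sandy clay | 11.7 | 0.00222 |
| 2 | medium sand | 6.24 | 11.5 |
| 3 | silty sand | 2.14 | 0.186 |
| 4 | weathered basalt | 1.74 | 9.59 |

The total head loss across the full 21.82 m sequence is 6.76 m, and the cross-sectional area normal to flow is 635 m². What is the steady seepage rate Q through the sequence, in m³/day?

0.813

Flow is perpendicular to layering, so the layers act in series and the equivalent K is the thickness-weighted harmonic mean.
Total thickness L = 11.7 + 6.24 + 2.14 + 1.74 = 21.82 m.
Σ(b_i/K_i) = 11.7/0.00222 + 6.24/11.5 + 2.14/0.186 + 1.74/9.59 = 5282 d.
K_eq = L / Σ(b_i/K_i) = 21.82 / 5282 = 0.004131 m/day.
Q = K_eq · A · (Δh/L) = 0.004131 × 635 × (6.76/21.82) = 0.8126 m³/day.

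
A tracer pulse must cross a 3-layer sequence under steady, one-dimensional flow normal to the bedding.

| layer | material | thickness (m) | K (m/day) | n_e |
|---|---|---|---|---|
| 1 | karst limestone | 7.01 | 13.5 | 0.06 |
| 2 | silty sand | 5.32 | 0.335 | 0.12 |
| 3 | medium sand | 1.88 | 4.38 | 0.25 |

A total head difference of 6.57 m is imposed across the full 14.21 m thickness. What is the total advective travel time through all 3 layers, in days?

With flow normal to the layers, continuity requires the same specific discharge q through every layer.
Σ(b_i/K_i) = 7.01/13.5 + 5.32/0.335 + 1.88/4.38 = 16.83 d.
q = Δh / Σ(b_i/K_i) = 6.57 / 16.83 = 0.3904 m/day.
In each layer the seepage velocity is v_i = q/n_i, so the layer transit time is t_i = b_i·n_i / q:
  layer 1 (karst limestone): t_1 = 7.01 × 0.06 / 0.3904 = 1.077 d
  layer 2 (silty sand): t_2 = 5.32 × 0.12 / 0.3904 = 1.635 d
  layer 3 (medium sand): t_3 = 1.88 × 0.25 / 0.3904 = 1.204 d
Total t = Σ t_i = 3.917 days.

3.92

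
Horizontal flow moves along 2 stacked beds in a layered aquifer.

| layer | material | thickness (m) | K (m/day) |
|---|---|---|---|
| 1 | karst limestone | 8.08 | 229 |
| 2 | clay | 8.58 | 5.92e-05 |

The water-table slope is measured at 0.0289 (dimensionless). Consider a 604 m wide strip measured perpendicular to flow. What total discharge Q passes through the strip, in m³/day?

32300

Flow is parallel to layering, so each bed carries its own Darcy discharge and the transmissivities add.
Σ(K_i·b_i) = 229×8.08 + 5.92e-05×8.58 = 1850 m²/day.
Hydraulic gradient i = 0.0289.
Q = Σ(K_i·b_i) · W · i = 1850 × 604 × 0.02890 = 32298 m³/day.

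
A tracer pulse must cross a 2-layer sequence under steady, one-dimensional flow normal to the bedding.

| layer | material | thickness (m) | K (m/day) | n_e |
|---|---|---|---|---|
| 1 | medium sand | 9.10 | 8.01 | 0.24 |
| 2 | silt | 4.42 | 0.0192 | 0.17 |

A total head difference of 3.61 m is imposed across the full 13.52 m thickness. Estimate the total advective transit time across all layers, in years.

With flow normal to the layers, continuity requires the same specific discharge q through every layer.
Σ(b_i/K_i) = 9.10/8.01 + 4.42/0.0192 = 231.3 d.
q = Δh / Σ(b_i/K_i) = 3.61 / 231.3 = 0.01560 m/day.
In each layer the seepage velocity is v_i = q/n_i, so the layer transit time is t_i = b_i·n_i / q:
  layer 1 (medium sand): t_1 = 9.10 × 0.24 / 0.01560 = 140.0 d
  layer 2 (silt): t_2 = 4.42 × 0.17 / 0.01560 = 48.15 d
Total t = Σ t_i = 188.1 days = 0.5150 years.

0.515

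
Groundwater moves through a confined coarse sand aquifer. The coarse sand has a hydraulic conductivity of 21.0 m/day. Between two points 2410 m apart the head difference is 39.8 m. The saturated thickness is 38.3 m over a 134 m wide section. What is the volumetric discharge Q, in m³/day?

Cross-sectional area A = 134 × 38.3 = 5132 m².
Hydraulic gradient i = Δh / L = 39.8 / 2410 = 0.01651.
Darcy's law: Q = K · A · i = 21.00 × 5132 × 0.01651 = 1780 m³/day.

1780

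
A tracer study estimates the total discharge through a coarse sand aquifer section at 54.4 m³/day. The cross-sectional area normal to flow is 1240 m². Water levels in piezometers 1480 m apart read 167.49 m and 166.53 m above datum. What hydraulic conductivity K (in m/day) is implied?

67.6

Hydraulic gradient i = (167.49 − 166.53) / 1480 = 0.96 / 1480 = 0.0006486.
From Q = K·A·i, K = Q / (A·i) = 54.4 / (1240 × 0.0006486) = 67.63 m/day.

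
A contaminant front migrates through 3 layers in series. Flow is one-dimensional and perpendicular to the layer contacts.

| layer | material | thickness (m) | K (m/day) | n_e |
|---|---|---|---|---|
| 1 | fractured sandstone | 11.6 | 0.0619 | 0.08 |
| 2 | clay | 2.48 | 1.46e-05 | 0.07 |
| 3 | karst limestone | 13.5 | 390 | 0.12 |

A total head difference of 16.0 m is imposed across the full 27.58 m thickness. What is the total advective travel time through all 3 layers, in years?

With flow normal to the layers, continuity requires the same specific discharge q through every layer.
Σ(b_i/K_i) = 11.6/0.0619 + 2.48/1.46e-05 + 13.5/390 = 1.701e+05 d.
q = Δh / Σ(b_i/K_i) = 16.0 / 1.701e+05 = 9.409e-05 m/day.
In each layer the seepage velocity is v_i = q/n_i, so the layer transit time is t_i = b_i·n_i / q:
  layer 1 (fractured sandstone): t_1 = 11.6 × 0.08 / 9.409e-05 = 9863 d
  layer 2 (clay): t_2 = 2.48 × 0.07 / 9.409e-05 = 1845 d
  layer 3 (karst limestone): t_3 = 13.5 × 0.12 / 9.409e-05 = 17218 d
Total t = Σ t_i = 28926 days = 79.19 years.

79.2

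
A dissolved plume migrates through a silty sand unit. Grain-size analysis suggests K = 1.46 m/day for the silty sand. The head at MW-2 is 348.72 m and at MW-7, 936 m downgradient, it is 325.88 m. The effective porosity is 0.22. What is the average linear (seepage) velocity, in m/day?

0.162

Hydraulic gradient i = (348.72 − 325.88) / 936 = 22.84 / 936 = 0.02440.
Darcy flux q = K · i = 1.460 × 0.02440 = 0.03563 m/day.
Seepage velocity v = q / n_e = 0.03563 / 0.22 = 0.1619 m/day.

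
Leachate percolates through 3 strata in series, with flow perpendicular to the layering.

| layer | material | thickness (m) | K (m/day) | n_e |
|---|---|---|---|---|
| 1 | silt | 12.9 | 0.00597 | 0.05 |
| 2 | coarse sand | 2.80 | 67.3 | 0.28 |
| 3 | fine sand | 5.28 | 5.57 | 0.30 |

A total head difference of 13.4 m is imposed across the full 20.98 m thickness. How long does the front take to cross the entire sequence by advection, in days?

With flow normal to the layers, continuity requires the same specific discharge q through every layer.
Σ(b_i/K_i) = 12.9/0.00597 + 2.80/67.3 + 5.28/5.57 = 2162 d.
q = Δh / Σ(b_i/K_i) = 13.4 / 2162 = 0.006199 m/day.
In each layer the seepage velocity is v_i = q/n_i, so the layer transit time is t_i = b_i·n_i / q:
  layer 1 (silt): t_1 = 12.9 × 0.05 / 0.006199 = 104.1 d
  layer 2 (coarse sand): t_2 = 2.80 × 0.28 / 0.006199 = 126.5 d
  layer 3 (fine sand): t_3 = 5.28 × 0.30 / 0.006199 = 255.5 d
Total t = Σ t_i = 486.1 days.

486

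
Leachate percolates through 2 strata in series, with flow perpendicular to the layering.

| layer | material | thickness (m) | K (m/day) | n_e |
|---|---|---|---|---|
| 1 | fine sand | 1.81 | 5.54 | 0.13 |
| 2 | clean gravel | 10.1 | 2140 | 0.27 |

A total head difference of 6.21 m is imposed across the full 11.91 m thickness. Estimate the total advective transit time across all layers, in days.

0.158

With flow normal to the layers, continuity requires the same specific discharge q through every layer.
Σ(b_i/K_i) = 1.81/5.54 + 10.1/2140 = 0.3314 d.
q = Δh / Σ(b_i/K_i) = 6.21 / 0.3314 = 18.74 m/day.
In each layer the seepage velocity is v_i = q/n_i, so the layer transit time is t_i = b_i·n_i / q:
  layer 1 (fine sand): t_1 = 1.81 × 0.13 / 18.74 = 0.01256 d
  layer 2 (clean gravel): t_2 = 10.1 × 0.27 / 18.74 = 0.1455 d
Total t = Σ t_i = 0.1581 days.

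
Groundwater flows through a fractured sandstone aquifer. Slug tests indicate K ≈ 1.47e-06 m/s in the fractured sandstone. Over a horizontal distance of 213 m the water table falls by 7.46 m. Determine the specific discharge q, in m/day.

Convert K: 1.47e-06 m/s × 86400 = 0.1270 m/day.
Hydraulic gradient i = Δh / L = 7.46 / 213 = 0.03502.
Specific discharge q = K · i = 0.1270 × 0.03502 = 0.004448 m/day.

0.00445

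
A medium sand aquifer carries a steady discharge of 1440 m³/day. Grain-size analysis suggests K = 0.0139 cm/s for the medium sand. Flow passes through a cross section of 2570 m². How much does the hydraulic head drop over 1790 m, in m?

83.5

Convert K: 0.0139 cm/s × 864 = 12.01 m/day.
From Q = K·A·i, i = Q / (K·A) = 1440 / (12.01 × 2570) = 0.04666.
Head loss Δh = i · L = 0.04666 × 1790 = 83.51 m.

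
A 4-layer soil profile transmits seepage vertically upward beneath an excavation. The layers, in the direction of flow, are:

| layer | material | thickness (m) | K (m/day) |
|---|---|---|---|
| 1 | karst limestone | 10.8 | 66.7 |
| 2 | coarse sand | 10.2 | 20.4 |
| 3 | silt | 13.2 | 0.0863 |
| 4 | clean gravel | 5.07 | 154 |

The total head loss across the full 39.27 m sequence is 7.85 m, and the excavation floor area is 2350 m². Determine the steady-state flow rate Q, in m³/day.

120

Flow is perpendicular to layering, so the layers act in series and the equivalent K is the thickness-weighted harmonic mean.
Total thickness L = 10.8 + 10.2 + 13.2 + 5.07 = 39.27 m.
Σ(b_i/K_i) = 10.8/66.7 + 10.2/20.4 + 13.2/0.0863 + 5.07/154 = 153.6 d.
K_eq = L / Σ(b_i/K_i) = 39.27 / 153.6 = 0.2556 m/day.
Q = K_eq · A · (Δh/L) = 0.2556 × 2350 × (7.85/39.27) = 120.1 m³/day.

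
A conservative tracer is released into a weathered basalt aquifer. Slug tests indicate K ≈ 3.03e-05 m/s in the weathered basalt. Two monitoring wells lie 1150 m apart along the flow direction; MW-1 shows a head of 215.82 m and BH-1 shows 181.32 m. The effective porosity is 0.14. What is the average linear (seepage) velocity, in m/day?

0.561

Convert K: 3.03e-05 m/s × 86400 = 2.618 m/day.
Hydraulic gradient i = (215.82 − 181.32) / 1150 = 34.5 / 1150 = 0.03000.
Darcy flux q = K · i = 2.618 × 0.03000 = 0.07854 m/day.
Seepage velocity v = q / n_e = 0.07854 / 0.14 = 0.5610 m/day.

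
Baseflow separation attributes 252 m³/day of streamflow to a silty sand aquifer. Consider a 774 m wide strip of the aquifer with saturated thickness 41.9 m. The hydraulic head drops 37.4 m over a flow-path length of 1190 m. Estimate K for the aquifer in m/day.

0.247

Cross-sectional area A = 774 × 41.9 = 32431 m².
Hydraulic gradient i = Δh / L = 37.4 / 1190 = 0.03143.
From Q = K·A·i, K = Q / (A·i) = 252 / (32431 × 0.03143) = 0.2472 m/day.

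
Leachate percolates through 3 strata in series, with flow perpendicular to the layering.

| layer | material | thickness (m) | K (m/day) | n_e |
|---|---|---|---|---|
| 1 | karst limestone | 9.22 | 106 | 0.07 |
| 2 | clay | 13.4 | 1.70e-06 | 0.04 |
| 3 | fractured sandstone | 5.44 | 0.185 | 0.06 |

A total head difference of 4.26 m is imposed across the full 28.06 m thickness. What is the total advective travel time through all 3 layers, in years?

With flow normal to the layers, continuity requires the same specific discharge q through every layer.
Σ(b_i/K_i) = 9.22/106 + 13.4/1.70e-06 + 5.44/0.185 = 7.882e+06 d.
q = Δh / Σ(b_i/K_i) = 4.26 / 7.882e+06 = 5.404e-07 m/day.
In each layer the seepage velocity is v_i = q/n_i, so the layer transit time is t_i = b_i·n_i / q:
  layer 1 (karst limestone): t_1 = 9.22 × 0.07 / 5.404e-07 = 1.194e+06 d
  layer 2 (clay): t_2 = 13.4 × 0.04 / 5.404e-07 = 9.918e+05 d
  layer 3 (fractured sandstone): t_3 = 5.44 × 0.06 / 5.404e-07 = 6.039e+05 d
Total t = Σ t_i = 2.790e+06 days = 7638 years.

7640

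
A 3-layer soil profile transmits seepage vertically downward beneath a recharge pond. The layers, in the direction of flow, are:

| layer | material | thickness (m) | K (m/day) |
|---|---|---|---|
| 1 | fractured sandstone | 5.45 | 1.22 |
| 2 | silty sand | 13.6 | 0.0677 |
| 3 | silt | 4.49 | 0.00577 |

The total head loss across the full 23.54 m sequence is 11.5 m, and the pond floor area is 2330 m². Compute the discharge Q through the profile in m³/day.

Flow is perpendicular to layering, so the layers act in series and the equivalent K is the thickness-weighted harmonic mean.
Total thickness L = 5.45 + 13.6 + 4.49 = 23.54 m.
Σ(b_i/K_i) = 5.45/1.22 + 13.6/0.0677 + 4.49/0.00577 = 983.5 d.
K_eq = L / Σ(b_i/K_i) = 23.54 / 983.5 = 0.02393 m/day.
Q = K_eq · A · (Δh/L) = 0.02393 × 2330 × (11.5/23.54) = 27.24 m³/day.

27.2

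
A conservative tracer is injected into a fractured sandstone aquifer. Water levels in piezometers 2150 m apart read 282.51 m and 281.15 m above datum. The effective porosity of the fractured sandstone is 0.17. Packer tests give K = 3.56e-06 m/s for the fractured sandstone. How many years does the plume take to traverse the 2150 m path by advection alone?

Convert K: 3.56e-06 m/s × 86400 = 0.3076 m/day.
Hydraulic gradient i = (282.51 − 281.15) / 2150 = 1.36 / 2150 = 0.0006326.
Darcy flux q = K · i = 0.3076 × 0.0006326 = 0.0001946 m/day.
Seepage velocity v = q / n_e = 0.0001946 / 0.17 = 0.001144 m/day.
Travel time t = L / v = 2150 / 0.001144 = 1.879e+06 days = 5143 years.

5140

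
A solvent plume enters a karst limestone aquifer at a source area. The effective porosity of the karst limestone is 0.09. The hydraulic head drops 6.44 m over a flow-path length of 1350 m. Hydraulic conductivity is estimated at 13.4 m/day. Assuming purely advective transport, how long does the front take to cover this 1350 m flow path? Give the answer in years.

5.20

Hydraulic gradient i = Δh / L = 6.44 / 1350 = 0.004770.
Darcy flux q = K · i = 13.40 × 0.004770 = 0.06392 m/day.
Seepage velocity v = q / n_e = 0.06392 / 0.09 = 0.7103 m/day.
Travel time t = L / v = 1350 / 0.7103 = 1901 days = 5.204 years.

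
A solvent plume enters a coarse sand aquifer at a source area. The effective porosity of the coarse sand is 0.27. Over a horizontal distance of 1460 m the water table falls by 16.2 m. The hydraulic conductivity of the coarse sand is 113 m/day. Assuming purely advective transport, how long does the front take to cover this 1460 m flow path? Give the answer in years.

0.861

Hydraulic gradient i = Δh / L = 16.2 / 1460 = 0.01110.
Darcy flux q = K · i = 113.0 × 0.01110 = 1.254 m/day.
Seepage velocity v = q / n_e = 1.254 / 0.27 = 4.644 m/day.
Travel time t = L / v = 1460 / 4.644 = 314.4 days = 0.8608 years.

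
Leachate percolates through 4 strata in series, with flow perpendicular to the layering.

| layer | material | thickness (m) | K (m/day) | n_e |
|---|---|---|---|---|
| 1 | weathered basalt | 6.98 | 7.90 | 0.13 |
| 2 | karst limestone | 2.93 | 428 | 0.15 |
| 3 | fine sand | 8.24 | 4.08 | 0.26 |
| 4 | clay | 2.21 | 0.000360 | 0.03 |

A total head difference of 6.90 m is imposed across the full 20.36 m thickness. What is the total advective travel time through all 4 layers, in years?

With flow normal to the layers, continuity requires the same specific discharge q through every layer.
Σ(b_i/K_i) = 6.98/7.90 + 2.93/428 + 8.24/4.08 + 2.21/0.000360 = 6142 d.
q = Δh / Σ(b_i/K_i) = 6.90 / 6142 = 0.001123 m/day.
In each layer the seepage velocity is v_i = q/n_i, so the layer transit time is t_i = b_i·n_i / q:
  layer 1 (weathered basalt): t_1 = 6.98 × 0.13 / 0.001123 = 807.7 d
  layer 2 (karst limestone): t_2 = 2.93 × 0.15 / 0.001123 = 391.2 d
  layer 3 (fine sand): t_3 = 8.24 × 0.26 / 0.001123 = 1907 d
  layer 4 (clay): t_4 = 2.21 × 0.03 / 0.001123 = 59.01 d
Total t = Σ t_i = 3165 days = 8.665 years.

8.67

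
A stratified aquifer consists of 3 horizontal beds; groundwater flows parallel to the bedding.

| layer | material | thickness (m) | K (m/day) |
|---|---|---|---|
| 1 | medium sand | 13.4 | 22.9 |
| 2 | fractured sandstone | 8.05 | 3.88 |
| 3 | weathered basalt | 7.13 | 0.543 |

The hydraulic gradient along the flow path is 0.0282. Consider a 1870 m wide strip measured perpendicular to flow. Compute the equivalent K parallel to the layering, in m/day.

12.0

Flow is parallel to layering, so each bed carries its own Darcy discharge and the transmissivities add.
Σ(K_i·b_i) = 22.9×13.4 + 3.88×8.05 + 0.543×7.13 = 342.0 m²/day.
Total thickness b = 28.58 m, so K_eq = Σ(K_i·b_i)/b = 11.97 m/day.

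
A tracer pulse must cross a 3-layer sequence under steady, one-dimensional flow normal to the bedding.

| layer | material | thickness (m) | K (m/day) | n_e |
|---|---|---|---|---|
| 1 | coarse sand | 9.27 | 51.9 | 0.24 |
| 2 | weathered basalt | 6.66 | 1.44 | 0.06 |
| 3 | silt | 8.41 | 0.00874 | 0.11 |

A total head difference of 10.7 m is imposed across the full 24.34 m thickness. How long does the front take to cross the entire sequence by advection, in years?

0.878

With flow normal to the layers, continuity requires the same specific discharge q through every layer.
Σ(b_i/K_i) = 9.27/51.9 + 6.66/1.44 + 8.41/0.00874 = 967.0 d.
q = Δh / Σ(b_i/K_i) = 10.7 / 967.0 = 0.01106 m/day.
In each layer the seepage velocity is v_i = q/n_i, so the layer transit time is t_i = b_i·n_i / q:
  layer 1 (coarse sand): t_1 = 9.27 × 0.24 / 0.01106 = 201.1 d
  layer 2 (weathered basalt): t_2 = 6.66 × 0.06 / 0.01106 = 36.12 d
  layer 3 (silt): t_3 = 8.41 × 0.11 / 0.01106 = 83.61 d
Total t = Σ t_i = 320.8 days = 0.8783 years.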